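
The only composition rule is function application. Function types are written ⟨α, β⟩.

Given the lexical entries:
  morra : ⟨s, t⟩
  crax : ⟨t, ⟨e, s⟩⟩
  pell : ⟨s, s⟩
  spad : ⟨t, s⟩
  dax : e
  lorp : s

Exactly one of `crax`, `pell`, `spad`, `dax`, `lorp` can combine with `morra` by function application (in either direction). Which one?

lorp

crax : ⟨t, ⟨e, s⟩⟩ — does not combine with morra.
pell : ⟨s, s⟩ — does not combine with morra.
spad : ⟨t, s⟩ — does not combine with morra.
dax : e — does not combine with morra.
lorp — combines: morra : ⟨s, t⟩ takes lorp : s as argument, giving t.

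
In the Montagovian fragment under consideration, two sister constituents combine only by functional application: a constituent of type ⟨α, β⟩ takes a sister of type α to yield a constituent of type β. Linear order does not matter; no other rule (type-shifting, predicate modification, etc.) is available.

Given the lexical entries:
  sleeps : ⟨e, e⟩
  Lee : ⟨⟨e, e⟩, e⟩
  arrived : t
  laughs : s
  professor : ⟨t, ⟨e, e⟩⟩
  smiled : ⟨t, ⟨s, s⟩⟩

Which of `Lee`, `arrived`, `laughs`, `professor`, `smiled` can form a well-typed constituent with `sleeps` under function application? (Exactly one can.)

Lee

Lee — combines: Lee : ⟨⟨e, e⟩, e⟩ takes sleeps : ⟨e, e⟩ as argument, giving e.
arrived : t — neither side's domain matches the other.
laughs : s — neither side's domain matches the other.
professor : ⟨t, ⟨e, e⟩⟩ — neither side's domain matches the other.
smiled : ⟨t, ⟨s, s⟩⟩ — neither side's domain matches the other.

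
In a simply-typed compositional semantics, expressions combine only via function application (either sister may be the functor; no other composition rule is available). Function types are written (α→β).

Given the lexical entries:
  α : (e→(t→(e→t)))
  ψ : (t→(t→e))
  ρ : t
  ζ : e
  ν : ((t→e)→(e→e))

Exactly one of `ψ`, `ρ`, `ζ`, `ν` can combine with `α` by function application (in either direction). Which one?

ψ : (t→(t→e)) — does not combine with α.
ρ : t — does not combine with α.
ζ — combines: α : (e→(t→(e→t))) takes ζ : e as argument, giving (t→(e→t)).
ν : ((t→e)→(e→e)) — does not combine with α.

ζ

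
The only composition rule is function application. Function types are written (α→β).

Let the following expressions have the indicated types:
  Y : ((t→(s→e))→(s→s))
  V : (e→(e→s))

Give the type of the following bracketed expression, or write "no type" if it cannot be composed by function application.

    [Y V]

no type

[Y V]: ((t→(s→e))→(s→s)) with (e→(e→s)) — neither is a function whose domain matches the other; composition fails here.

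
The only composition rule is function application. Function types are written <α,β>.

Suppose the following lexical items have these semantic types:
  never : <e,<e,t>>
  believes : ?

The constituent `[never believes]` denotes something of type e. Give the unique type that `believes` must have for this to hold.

<<e,<e,t>>,e>

At [never believes] (required: e): never is <e,<e,t>>, which is not a function with range e; hence believes is the functor — type <<e,<e,t>>,e>.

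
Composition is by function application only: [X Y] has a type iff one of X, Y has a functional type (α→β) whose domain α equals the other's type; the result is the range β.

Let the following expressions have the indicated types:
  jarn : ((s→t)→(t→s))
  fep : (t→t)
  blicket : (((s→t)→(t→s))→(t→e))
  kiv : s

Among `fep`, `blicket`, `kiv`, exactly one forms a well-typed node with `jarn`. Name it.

blicket

fep : (t→t) — neither side's domain matches the other.
blicket — combines: blicket : (((s→t)→(t→s))→(t→e)) takes jarn : ((s→t)→(t→s)) as argument, giving (t→e).
kiv : s — neither side's domain matches the other.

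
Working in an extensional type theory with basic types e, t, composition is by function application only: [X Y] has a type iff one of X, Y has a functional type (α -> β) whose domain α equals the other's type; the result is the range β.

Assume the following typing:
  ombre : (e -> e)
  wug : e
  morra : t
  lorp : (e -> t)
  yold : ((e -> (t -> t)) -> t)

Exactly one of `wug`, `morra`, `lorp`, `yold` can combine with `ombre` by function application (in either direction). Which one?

wug

wug — combines: ombre : (e -> e) takes wug : e as argument, giving e.
morra : t — no; ombre wants e, and morra wants nothing (atomic).
lorp : (e -> t) — no; ombre wants e, and lorp wants e.
yold : ((e -> (t -> t)) -> t) — no; ombre wants e, and yold wants (e -> (t -> t)).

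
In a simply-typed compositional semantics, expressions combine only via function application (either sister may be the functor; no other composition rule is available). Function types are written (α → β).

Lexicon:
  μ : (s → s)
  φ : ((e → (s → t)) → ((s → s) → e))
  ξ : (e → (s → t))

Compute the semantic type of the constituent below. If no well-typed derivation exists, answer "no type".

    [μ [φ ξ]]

e

[φ ξ] — φ of type ((e → (s → t)) → ((s → s) → e)) combines with ξ of type (e → (s → t)): type ((s → s) → e).
[μ [φ ξ]] — [φ ξ] of type ((s → s) → e) combines with μ of type (s → s): type e.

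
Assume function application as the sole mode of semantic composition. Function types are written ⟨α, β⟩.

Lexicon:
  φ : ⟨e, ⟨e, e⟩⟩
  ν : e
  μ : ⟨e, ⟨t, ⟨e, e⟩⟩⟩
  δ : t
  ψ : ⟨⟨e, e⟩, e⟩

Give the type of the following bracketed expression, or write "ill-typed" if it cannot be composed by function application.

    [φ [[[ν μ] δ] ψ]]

⟨e, e⟩

[ν μ]: functor μ : ⟨e, ⟨t, ⟨e, e⟩⟩⟩, argument ν : e; result ⟨t, ⟨e, e⟩⟩.
[[ν μ] δ]: functor [ν μ] : ⟨t, ⟨e, e⟩⟩, argument δ : t; result ⟨e, e⟩.
[[[ν μ] δ] ψ]: functor ψ : ⟨⟨e, e⟩, e⟩, argument [[ν μ] δ] : ⟨e, e⟩; result e.
[φ [[[ν μ] δ] ψ]]: functor φ : ⟨e, ⟨e, e⟩⟩, argument [[[ν μ] δ] ψ] : e; result ⟨e, e⟩.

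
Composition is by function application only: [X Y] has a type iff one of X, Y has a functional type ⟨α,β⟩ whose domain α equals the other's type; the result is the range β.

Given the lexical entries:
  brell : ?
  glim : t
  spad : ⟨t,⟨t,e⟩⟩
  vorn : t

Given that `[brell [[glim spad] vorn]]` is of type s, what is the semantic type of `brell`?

⟨e,s⟩

At [brell [[glim spad] vorn]] (required: s): [[glim spad] vorn] is e, which is not a function with range s; hence brell is the functor — type ⟨e,s⟩.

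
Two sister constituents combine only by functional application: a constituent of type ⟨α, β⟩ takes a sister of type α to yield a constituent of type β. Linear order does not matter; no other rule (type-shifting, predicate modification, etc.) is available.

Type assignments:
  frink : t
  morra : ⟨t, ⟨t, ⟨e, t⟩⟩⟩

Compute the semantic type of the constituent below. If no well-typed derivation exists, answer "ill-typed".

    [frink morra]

[frink morra]: ⟨t, ⟨t, ⟨e, t⟩⟩⟩ applied to t yields ⟨t, ⟨e, t⟩⟩.

⟨t, ⟨e, t⟩⟩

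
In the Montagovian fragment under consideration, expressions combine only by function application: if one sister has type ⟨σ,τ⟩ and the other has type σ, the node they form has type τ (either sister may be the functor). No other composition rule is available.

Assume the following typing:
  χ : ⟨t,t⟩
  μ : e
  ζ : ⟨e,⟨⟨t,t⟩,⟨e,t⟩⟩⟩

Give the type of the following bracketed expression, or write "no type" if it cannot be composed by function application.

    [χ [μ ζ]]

⟨e,t⟩

[μ ζ]: ⟨e,⟨⟨t,t⟩,⟨e,t⟩⟩⟩ applied to e yields ⟨⟨t,t⟩,⟨e,t⟩⟩.
[χ [μ ζ]]: ⟨⟨t,t⟩,⟨e,t⟩⟩ applied to ⟨t,t⟩ yields ⟨e,t⟩.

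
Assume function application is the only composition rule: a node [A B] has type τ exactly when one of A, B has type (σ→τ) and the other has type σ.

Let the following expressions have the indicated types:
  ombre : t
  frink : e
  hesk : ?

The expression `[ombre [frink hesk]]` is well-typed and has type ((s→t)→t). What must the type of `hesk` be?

(e→(t→((s→t)→t)))

At [ombre [frink hesk]] (required: ((s→t)→t)): ombre is t, which is not a function with range ((s→t)→t); hence [frink hesk] is the functor — type (t→((s→t)→t)).
At [frink hesk] (required: (t→((s→t)→t))): frink is e, which is not a function with range (t→((s→t)→t)); hence hesk is the functor — type (e→(t→((s→t)→t))).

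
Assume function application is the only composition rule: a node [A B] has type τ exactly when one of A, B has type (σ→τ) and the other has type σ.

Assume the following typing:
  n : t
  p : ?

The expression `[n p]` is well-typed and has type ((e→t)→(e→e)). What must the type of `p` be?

(t→((e→t)→(e→e)))

[n p] is required to be ((e→t)→(e→e)). n : t cannot yield ((e→t)→(e→e)) as functor, so p : (t→((e→t)→(e→e))).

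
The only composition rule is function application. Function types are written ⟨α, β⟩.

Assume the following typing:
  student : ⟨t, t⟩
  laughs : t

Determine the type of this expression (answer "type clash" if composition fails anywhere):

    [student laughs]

[student laughs]: ⟨t, t⟩ applied to t yields t.

t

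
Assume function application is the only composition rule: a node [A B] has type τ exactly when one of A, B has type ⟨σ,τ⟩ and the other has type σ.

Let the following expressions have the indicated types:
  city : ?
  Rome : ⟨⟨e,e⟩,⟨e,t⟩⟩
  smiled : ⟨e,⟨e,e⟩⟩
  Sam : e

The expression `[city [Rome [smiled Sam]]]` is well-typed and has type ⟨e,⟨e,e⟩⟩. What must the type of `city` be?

At [city [Rome [smiled Sam]]] (required: ⟨e,⟨e,e⟩⟩): [Rome [smiled Sam]] is ⟨e,t⟩, which is not a function with range ⟨e,⟨e,e⟩⟩; hence city is the functor — type ⟨⟨e,t⟩,⟨e,⟨e,e⟩⟩⟩.

⟨⟨e,t⟩,⟨e,⟨e,e⟩⟩⟩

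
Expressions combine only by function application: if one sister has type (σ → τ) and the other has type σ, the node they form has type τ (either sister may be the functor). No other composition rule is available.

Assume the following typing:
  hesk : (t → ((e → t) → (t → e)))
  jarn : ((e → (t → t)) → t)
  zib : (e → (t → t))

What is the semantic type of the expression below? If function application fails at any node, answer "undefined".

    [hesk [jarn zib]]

((e → t) → (t → e))

At [jarn zib], jarn : ((e → (t → t)) → t) takes zib : (e → (t → t)), giving t.
At [hesk [jarn zib]], hesk : (t → ((e → t) → (t → e))) takes [jarn zib] : t, giving ((e → t) → (t → e)).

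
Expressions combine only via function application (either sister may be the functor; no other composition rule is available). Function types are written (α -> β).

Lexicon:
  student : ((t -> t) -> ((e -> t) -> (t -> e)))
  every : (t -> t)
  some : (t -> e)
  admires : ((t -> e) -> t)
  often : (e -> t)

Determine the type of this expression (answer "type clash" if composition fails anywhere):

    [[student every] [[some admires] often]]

[student every]: student is ((t -> t) -> ((e -> t) -> (t -> e))), every is (t -> t); result ((e -> t) -> (t -> e)).
[some admires]: admires is ((t -> e) -> t), some is (t -> e); result t.
[[some admires] often]: t and (e -> t) cannot combine by function application — type clash.

type clash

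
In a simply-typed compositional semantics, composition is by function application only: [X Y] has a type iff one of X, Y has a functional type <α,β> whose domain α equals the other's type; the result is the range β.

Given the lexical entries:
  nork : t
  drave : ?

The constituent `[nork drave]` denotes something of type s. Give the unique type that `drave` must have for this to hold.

At [nork drave] (required: s): nork is t, which is not a function with range s; hence drave is the functor — type <t,s>.

<t,s>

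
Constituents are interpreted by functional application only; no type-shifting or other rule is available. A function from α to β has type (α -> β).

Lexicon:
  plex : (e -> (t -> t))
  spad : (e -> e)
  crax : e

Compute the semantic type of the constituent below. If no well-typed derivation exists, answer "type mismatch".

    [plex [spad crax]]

[spad crax]: spad is (e -> e), crax is e; result e.
[plex [spad crax]]: plex is (e -> (t -> t)), [spad crax] is e; result (t -> t).

(t -> t)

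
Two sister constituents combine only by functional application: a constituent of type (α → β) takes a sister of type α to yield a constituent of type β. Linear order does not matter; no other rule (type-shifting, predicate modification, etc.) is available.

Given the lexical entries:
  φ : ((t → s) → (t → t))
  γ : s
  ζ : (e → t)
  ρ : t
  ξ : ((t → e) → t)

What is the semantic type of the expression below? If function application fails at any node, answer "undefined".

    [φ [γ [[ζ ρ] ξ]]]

At [ζ ρ]: neither (e → t) nor t can take the other as argument; the node is ill-typed.

undefined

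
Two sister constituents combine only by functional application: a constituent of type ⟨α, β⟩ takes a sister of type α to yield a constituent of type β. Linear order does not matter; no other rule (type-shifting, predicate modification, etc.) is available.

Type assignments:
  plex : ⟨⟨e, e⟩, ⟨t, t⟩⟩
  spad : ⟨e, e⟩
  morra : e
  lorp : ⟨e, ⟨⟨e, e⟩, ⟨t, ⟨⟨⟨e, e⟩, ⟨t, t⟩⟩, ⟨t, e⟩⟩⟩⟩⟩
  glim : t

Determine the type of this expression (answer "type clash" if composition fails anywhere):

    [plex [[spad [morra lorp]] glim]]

[morra lorp]: functor lorp : ⟨e, ⟨⟨e, e⟩, ⟨t, ⟨⟨⟨e, e⟩, ⟨t, t⟩⟩, ⟨t, e⟩⟩⟩⟩⟩, argument morra : e; result ⟨⟨e, e⟩, ⟨t, ⟨⟨⟨e, e⟩, ⟨t, t⟩⟩, ⟨t, e⟩⟩⟩⟩.
[spad [morra lorp]]: functor [morra lorp] : ⟨⟨e, e⟩, ⟨t, ⟨⟨⟨e, e⟩, ⟨t, t⟩⟩, ⟨t, e⟩⟩⟩⟩, argument spad : ⟨e, e⟩; result ⟨t, ⟨⟨⟨e, e⟩, ⟨t, t⟩⟩, ⟨t, e⟩⟩⟩.
[[spad [morra lorp]] glim]: functor [spad [morra lorp]] : ⟨t, ⟨⟨⟨e, e⟩, ⟨t, t⟩⟩, ⟨t, e⟩⟩⟩, argument glim : t; result ⟨⟨⟨e, e⟩, ⟨t, t⟩⟩, ⟨t, e⟩⟩.
[plex [[spad [morra lorp]] glim]]: functor [[spad [morra lorp]] glim] : ⟨⟨⟨e, e⟩, ⟨t, t⟩⟩, ⟨t, e⟩⟩, argument plex : ⟨⟨e, e⟩, ⟨t, t⟩⟩; result ⟨t, e⟩.

⟨t, e⟩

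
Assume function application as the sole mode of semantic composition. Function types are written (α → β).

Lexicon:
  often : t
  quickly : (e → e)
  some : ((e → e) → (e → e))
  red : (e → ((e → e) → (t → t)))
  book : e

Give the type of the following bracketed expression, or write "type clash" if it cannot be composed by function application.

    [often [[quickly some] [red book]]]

t

[quickly some] — some of type ((e → e) → (e → e)) combines with quickly of type (e → e): type (e → e).
[red book] — red of type (e → ((e → e) → (t → t))) combines with book of type e: type ((e → e) → (t → t)).
[[quickly some] [red book]] — [red book] of type ((e → e) → (t → t)) combines with [quickly some] of type (e → e): type (t → t).
[often [[quickly some] [red book]]] — [[quickly some] [red book]] of type (t → t) combines with often of type t: type t.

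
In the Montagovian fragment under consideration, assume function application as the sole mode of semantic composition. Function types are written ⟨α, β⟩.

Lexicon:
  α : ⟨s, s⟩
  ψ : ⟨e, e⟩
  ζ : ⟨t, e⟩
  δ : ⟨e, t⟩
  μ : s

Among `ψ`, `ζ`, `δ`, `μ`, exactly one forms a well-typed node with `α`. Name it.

ψ : ⟨e, e⟩ — α needs s; ψ needs e; neither fits.
ζ : ⟨t, e⟩ — α needs s; ζ needs t; neither fits.
δ : ⟨e, t⟩ — α needs s; δ needs e; neither fits.
μ — combines: α : ⟨s, s⟩ takes μ : s as argument, giving s.

μ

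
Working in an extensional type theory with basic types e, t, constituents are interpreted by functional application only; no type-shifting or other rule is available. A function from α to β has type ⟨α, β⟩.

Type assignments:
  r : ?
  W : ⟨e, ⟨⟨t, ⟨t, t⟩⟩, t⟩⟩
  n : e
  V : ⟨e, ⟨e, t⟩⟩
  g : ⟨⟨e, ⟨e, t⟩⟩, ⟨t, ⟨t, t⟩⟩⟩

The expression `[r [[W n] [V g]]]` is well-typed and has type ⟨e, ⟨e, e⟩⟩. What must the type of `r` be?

⟨t, ⟨e, ⟨e, e⟩⟩⟩

At [r [[W n] [V g]]] (required: ⟨e, ⟨e, e⟩⟩): [[W n] [V g]] is t, which is not a function with range ⟨e, ⟨e, e⟩⟩; hence r is the functor — type ⟨t, ⟨e, ⟨e, e⟩⟩⟩.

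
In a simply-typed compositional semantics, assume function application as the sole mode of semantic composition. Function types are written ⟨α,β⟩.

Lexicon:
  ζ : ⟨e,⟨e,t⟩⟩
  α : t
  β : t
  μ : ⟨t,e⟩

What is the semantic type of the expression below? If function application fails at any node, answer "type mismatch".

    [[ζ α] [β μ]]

[ζ α]: ⟨e,⟨e,t⟩⟩ and t cannot combine by function application — type clash.

type mismatch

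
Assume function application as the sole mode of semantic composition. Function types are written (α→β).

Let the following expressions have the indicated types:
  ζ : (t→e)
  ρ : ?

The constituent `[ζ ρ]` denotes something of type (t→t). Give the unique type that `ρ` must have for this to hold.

((t→e)→(t→t))

For [ζ ρ] to have type (t→t) with ζ of type (t→e), ρ must be the function: ρ : ((t→e)→(t→t)).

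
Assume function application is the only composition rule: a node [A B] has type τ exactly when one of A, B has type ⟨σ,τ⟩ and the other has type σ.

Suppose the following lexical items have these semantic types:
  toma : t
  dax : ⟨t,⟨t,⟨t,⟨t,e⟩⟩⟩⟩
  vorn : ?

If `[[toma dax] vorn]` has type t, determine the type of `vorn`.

[[toma dax] vorn] must have type t. The sister [toma dax] has type ⟨t,⟨t,⟨t,e⟩⟩⟩; that is not a function onto t, so vorn must be the functor, of type ⟨⟨t,⟨t,⟨t,e⟩⟩⟩,t⟩.

⟨⟨t,⟨t,⟨t,e⟩⟩⟩,t⟩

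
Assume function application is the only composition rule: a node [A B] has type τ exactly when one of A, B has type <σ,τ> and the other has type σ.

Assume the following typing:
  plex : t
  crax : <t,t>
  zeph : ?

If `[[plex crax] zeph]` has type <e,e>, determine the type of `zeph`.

At [[plex crax] zeph] (required: <e,e>): [plex crax] is t, which is not a function with range <e,e>; hence zeph is the functor — type <t,<e,e>>.

<t,<e,e>>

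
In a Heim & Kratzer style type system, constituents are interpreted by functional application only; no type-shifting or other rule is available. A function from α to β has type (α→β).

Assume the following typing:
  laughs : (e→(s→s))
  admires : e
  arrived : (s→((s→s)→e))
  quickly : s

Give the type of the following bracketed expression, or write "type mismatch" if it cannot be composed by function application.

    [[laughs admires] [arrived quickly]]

e

At [laughs admires], laughs : (e→(s→s)) takes admires : e, giving (s→s).
At [arrived quickly], arrived : (s→((s→s)→e)) takes quickly : s, giving ((s→s)→e).
At [[laughs admires] [arrived quickly]], [arrived quickly] : ((s→s)→e) takes [laughs admires] : (s→s), giving e.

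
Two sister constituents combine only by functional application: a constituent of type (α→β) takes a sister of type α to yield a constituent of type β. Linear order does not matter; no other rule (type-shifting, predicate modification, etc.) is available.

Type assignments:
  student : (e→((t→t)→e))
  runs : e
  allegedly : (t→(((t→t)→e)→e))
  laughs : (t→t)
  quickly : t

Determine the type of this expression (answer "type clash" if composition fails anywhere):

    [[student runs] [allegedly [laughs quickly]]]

[student runs]: student is (e→((t→t)→e)), runs is e; result ((t→t)→e).
[laughs quickly]: laughs is (t→t), quickly is t; result t.
[allegedly [laughs quickly]]: allegedly is (t→(((t→t)→e)→e)), [laughs quickly] is t; result (((t→t)→e)→e).
[[student runs] [allegedly [laughs quickly]]]: [allegedly [laughs quickly]] is (((t→t)→e)→e), [student runs] is ((t→t)→e); result e.

e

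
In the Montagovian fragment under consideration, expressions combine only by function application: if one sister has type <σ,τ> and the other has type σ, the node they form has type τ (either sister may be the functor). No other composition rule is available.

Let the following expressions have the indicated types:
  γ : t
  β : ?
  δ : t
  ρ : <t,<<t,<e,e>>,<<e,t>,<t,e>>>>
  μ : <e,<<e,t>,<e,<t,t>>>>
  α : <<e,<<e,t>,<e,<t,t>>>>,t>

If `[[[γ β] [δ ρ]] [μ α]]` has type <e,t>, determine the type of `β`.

<t,<<<t,<e,e>>,<<e,t>,<t,e>>>,<t,<e,t>>>>

At [[[γ β] [δ ρ]] [μ α]] (required: <e,t>): [μ α] is t, which is not a function with range <e,t>; hence [[γ β] [δ ρ]] is the functor — type <t,<e,t>>.
At [[γ β] [δ ρ]] (required: <t,<e,t>>): [δ ρ] is <<t,<e,e>>,<<e,t>,<t,e>>>, which is not a function with range <t,<e,t>>; hence [γ β] is the functor — type <<<t,<e,e>>,<<e,t>,<t,e>>>,<t,<e,t>>>.
At [γ β] (required: <<<t,<e,e>>,<<e,t>,<t,e>>>,<t,<e,t>>>): γ is t, which is not a function with range <<<t,<e,e>>,<<e,t>,<t,e>>>,<t,<e,t>>>; hence β is the functor — type <t,<<<t,<e,e>>,<<e,t>,<t,e>>>,<t,<e,t>>>>.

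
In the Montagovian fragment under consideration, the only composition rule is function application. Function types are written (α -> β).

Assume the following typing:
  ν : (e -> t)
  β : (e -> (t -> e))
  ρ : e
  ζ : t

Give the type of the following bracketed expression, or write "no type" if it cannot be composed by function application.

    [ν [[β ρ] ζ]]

t

[β ρ]: β is (e -> (t -> e)), ρ is e; result (t -> e).
[[β ρ] ζ]: [β ρ] is (t -> e), ζ is t; result e.
[ν [[β ρ] ζ]]: ν is (e -> t), [[β ρ] ζ] is e; result t.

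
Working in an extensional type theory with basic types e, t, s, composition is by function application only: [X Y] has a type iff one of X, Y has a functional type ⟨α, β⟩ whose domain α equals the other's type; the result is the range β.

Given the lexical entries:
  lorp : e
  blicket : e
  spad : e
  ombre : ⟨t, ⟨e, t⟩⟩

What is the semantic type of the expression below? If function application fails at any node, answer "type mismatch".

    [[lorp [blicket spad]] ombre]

[blicket spad]: e and e cannot combine by function application — type clash.

type mismatch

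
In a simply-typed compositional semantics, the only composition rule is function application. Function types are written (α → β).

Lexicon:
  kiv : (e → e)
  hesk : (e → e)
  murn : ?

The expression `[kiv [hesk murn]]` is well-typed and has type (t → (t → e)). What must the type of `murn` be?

((e → e) → ((e → e) → (t → (t → e))))

[kiv [hesk murn]] is required to be (t → (t → e)). kiv : (e → e) cannot yield (t → (t → e)) as functor, so [hesk murn] : ((e → e) → (t → (t → e))).
[hesk murn] is required to be ((e → e) → (t → (t → e))). hesk : (e → e) cannot yield ((e → e) → (t → (t → e))) as functor, so murn : ((e → e) → ((e → e) → (t → (t → e)))).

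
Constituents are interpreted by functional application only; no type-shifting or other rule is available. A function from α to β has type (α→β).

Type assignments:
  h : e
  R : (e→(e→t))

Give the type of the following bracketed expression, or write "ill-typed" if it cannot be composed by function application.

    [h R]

(e→t)

[h R]: functor R : (e→(e→t)), argument h : e; result (e→t).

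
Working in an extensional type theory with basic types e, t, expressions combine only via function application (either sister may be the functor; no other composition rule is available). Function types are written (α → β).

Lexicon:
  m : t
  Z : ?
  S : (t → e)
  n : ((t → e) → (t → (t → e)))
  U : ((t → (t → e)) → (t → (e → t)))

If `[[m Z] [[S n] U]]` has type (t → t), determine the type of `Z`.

(t → ((t → (e → t)) → (t → t)))

[[m Z] [[S n] U]] is required to be (t → t). [[S n] U] : (t → (e → t)) cannot yield (t → t) as functor, so [m Z] : ((t → (e → t)) → (t → t)).
[m Z] is required to be ((t → (e → t)) → (t → t)). m : t cannot yield ((t → (e → t)) → (t → t)) as functor, so Z : (t → ((t → (e → t)) → (t → t))).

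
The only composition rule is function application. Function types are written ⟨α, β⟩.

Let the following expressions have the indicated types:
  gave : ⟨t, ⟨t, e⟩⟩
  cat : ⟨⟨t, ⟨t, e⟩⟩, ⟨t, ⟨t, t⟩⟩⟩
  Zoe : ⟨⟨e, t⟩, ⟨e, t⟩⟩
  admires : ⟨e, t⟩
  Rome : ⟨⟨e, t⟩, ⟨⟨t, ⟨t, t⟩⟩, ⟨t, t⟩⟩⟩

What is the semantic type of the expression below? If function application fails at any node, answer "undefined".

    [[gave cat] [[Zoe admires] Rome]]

⟨t, t⟩

[gave cat]: functor cat : ⟨⟨t, ⟨t, e⟩⟩, ⟨t, ⟨t, t⟩⟩⟩, argument gave : ⟨t, ⟨t, e⟩⟩; result ⟨t, ⟨t, t⟩⟩.
[Zoe admires]: functor Zoe : ⟨⟨e, t⟩, ⟨e, t⟩⟩, argument admires : ⟨e, t⟩; result ⟨e, t⟩.
[[Zoe admires] Rome]: functor Rome : ⟨⟨e, t⟩, ⟨⟨t, ⟨t, t⟩⟩, ⟨t, t⟩⟩⟩, argument [Zoe admires] : ⟨e, t⟩; result ⟨⟨t, ⟨t, t⟩⟩, ⟨t, t⟩⟩.
[[gave cat] [[Zoe admires] Rome]]: functor [[Zoe admires] Rome] : ⟨⟨t, ⟨t, t⟩⟩, ⟨t, t⟩⟩, argument [gave cat] : ⟨t, ⟨t, t⟩⟩; result ⟨t, t⟩.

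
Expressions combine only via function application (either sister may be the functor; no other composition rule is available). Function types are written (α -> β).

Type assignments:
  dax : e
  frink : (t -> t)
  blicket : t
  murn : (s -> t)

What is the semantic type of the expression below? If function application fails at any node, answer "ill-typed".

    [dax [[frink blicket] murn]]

At [frink blicket], frink : (t -> t) takes blicket : t, giving t.
At [[frink blicket] murn]: neither t nor (s -> t) can take the other as argument; the node is ill-typed.

ill-typed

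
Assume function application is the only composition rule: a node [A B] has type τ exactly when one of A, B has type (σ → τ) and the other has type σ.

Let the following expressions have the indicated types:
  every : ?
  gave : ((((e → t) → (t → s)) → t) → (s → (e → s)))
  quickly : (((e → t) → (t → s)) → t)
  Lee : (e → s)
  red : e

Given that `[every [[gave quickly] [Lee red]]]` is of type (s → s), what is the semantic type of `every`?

((e → s) → (s → s))

[every [[gave quickly] [Lee red]]] is required to be (s → s). [[gave quickly] [Lee red]] : (e → s) cannot yield (s → s) as functor, so every : ((e → s) → (s → s)).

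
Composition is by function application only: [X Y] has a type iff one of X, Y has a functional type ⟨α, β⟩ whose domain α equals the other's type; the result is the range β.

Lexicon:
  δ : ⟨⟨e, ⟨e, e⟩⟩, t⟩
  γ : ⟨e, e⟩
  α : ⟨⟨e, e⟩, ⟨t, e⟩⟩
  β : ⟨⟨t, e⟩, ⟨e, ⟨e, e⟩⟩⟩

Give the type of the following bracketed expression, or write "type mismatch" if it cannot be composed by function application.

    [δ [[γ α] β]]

t

[γ α]: functor α : ⟨⟨e, e⟩, ⟨t, e⟩⟩, argument γ : ⟨e, e⟩; result ⟨t, e⟩.
[[γ α] β]: functor β : ⟨⟨t, e⟩, ⟨e, ⟨e, e⟩⟩⟩, argument [γ α] : ⟨t, e⟩; result ⟨e, ⟨e, e⟩⟩.
[δ [[γ α] β]]: functor δ : ⟨⟨e, ⟨e, e⟩⟩, t⟩, argument [[γ α] β] : ⟨e, ⟨e, e⟩⟩; result t.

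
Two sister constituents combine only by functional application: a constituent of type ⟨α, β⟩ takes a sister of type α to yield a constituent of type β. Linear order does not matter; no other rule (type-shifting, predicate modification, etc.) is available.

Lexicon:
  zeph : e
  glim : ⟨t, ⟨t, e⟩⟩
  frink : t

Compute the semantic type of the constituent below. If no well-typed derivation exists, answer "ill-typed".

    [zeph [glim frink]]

ill-typed

[glim frink]: functor glim : ⟨t, ⟨t, e⟩⟩, argument frink : t; result ⟨t, e⟩.
At [zeph [glim frink]]: neither e nor ⟨t, e⟩ can take the other as argument; the node is ill-typed.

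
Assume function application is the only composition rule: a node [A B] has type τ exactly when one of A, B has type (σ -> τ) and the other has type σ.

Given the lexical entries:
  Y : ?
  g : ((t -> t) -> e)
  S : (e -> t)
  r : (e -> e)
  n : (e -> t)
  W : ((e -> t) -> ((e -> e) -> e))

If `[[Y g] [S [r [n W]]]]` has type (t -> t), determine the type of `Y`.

For [[Y g] [S [r [n W]]]] to have type (t -> t) with [S [r [n W]]] of type t, [Y g] must be the function: [Y g] : (t -> (t -> t)).
For [Y g] to have type (t -> (t -> t)) with g of type ((t -> t) -> e), Y must be the function: Y : (((t -> t) -> e) -> (t -> (t -> t))).

(((t -> t) -> e) -> (t -> (t -> t)))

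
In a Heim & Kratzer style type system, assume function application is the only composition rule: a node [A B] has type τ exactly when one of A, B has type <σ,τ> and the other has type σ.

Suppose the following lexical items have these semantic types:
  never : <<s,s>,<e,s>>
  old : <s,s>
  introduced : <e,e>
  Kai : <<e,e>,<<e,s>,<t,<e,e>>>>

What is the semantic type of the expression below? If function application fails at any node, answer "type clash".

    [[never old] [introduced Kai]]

[never old] — never of type <<s,s>,<e,s>> combines with old of type <s,s>: type <e,s>.
[introduced Kai] — Kai of type <<e,e>,<<e,s>,<t,<e,e>>>> combines with introduced of type <e,e>: type <<e,s>,<t,<e,e>>>.
[[never old] [introduced Kai]] — [introduced Kai] of type <<e,s>,<t,<e,e>>> combines with [never old] of type <e,s>: type <t,<e,e>>.

<t,<e,e>>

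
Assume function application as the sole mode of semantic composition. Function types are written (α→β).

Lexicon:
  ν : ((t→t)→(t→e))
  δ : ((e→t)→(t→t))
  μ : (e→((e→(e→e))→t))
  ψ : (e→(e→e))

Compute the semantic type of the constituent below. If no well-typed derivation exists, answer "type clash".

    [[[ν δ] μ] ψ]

type clash

[ν δ]: ((t→t)→(t→e)) with ((e→t)→(t→t)) — neither is a function whose domain matches the other; composition fails here.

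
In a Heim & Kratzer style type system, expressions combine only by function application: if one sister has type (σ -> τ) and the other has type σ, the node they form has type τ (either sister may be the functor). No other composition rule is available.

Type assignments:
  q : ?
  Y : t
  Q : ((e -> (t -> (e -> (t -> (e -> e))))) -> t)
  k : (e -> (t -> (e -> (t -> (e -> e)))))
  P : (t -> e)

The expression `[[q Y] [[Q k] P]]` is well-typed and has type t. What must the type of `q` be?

For [[q Y] [[Q k] P]] to have type t with [[Q k] P] of type e, [q Y] must be the function: [q Y] : (e -> t).
For [q Y] to have type (e -> t) with Y of type t, q must be the function: q : (t -> (e -> t)).

(t -> (e -> t))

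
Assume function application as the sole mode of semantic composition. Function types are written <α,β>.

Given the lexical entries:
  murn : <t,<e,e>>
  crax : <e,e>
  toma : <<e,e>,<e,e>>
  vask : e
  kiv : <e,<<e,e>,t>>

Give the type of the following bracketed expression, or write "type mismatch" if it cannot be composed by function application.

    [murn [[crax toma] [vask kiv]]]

<e,e>

[crax toma]: functor toma : <<e,e>,<e,e>>, argument crax : <e,e>; result <e,e>.
[vask kiv]: functor kiv : <e,<<e,e>,t>>, argument vask : e; result <<e,e>,t>.
[[crax toma] [vask kiv]]: functor [vask kiv] : <<e,e>,t>, argument [crax toma] : <e,e>; result t.
[murn [[crax toma] [vask kiv]]]: functor murn : <t,<e,e>>, argument [[crax toma] [vask kiv]] : t; result <e,e>.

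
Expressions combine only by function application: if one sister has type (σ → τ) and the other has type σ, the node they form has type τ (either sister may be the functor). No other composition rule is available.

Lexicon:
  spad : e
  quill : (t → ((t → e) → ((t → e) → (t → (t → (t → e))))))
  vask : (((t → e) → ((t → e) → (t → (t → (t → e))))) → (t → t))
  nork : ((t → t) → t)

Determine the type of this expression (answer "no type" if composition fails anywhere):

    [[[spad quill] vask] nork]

no type

[spad quill]: e and (t → ((t → e) → ((t → e) → (t → (t → (t → e)))))) cannot combine by function application — type clash.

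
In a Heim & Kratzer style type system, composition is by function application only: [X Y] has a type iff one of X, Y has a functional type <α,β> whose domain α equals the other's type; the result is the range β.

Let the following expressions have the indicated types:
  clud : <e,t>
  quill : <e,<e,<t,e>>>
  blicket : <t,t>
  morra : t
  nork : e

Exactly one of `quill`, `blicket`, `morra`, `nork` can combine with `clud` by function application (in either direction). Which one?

quill : <e,<e,<t,e>>> — no; clud wants e, and quill wants e.
blicket : <t,t> — no; clud wants e, and blicket wants t.
morra : t — no; clud wants e, and morra wants nothing (atomic).
nork — combines: clud : <e,t> takes nork : e as argument, giving t.

nork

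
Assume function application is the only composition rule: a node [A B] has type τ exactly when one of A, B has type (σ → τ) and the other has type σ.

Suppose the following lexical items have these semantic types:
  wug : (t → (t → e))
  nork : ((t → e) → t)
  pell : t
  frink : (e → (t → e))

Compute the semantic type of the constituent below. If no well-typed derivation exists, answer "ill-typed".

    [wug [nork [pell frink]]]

[pell frink]: t and (e → (t → e)) cannot combine by function application — type clash.

ill-typed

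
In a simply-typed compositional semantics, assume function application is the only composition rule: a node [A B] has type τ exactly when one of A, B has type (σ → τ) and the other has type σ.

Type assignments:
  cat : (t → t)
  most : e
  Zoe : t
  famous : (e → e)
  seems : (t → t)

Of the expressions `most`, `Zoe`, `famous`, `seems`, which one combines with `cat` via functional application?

most : e — cat needs t; most needs nothing (atomic); neither fits.
Zoe — combines: cat : (t → t) takes Zoe : t as argument, giving t.
famous : (e → e) — cat needs t; famous needs e; neither fits.
seems : (t → t) — cat needs t; seems needs t; neither fits.

Zoe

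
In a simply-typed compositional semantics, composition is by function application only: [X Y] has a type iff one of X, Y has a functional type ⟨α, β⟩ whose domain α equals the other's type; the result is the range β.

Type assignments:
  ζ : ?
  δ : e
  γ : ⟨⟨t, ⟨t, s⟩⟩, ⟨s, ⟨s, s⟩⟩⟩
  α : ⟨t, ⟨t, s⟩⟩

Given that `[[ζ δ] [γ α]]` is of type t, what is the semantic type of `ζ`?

⟨e, ⟨⟨s, ⟨s, s⟩⟩, t⟩⟩

At [[ζ δ] [γ α]] (required: t): [γ α] is ⟨s, ⟨s, s⟩⟩, which is not a function with range t; hence [ζ δ] is the functor — type ⟨⟨s, ⟨s, s⟩⟩, t⟩.
At [ζ δ] (required: ⟨⟨s, ⟨s, s⟩⟩, t⟩): δ is e, which is not a function with range ⟨⟨s, ⟨s, s⟩⟩, t⟩; hence ζ is the functor — type ⟨e, ⟨⟨s, ⟨s, s⟩⟩, t⟩⟩.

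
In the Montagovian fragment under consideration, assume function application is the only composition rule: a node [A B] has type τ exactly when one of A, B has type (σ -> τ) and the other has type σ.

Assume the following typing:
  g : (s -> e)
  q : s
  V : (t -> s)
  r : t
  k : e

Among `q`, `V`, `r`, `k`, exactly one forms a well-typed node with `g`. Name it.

q — combines: g : (s -> e) takes q : s as argument, giving e.
V : (t -> s) — no; g wants s, and V wants t.
r : t — no; g wants s, and r wants nothing (atomic).
k : e — no; g wants s, and k wants nothing (atomic).

q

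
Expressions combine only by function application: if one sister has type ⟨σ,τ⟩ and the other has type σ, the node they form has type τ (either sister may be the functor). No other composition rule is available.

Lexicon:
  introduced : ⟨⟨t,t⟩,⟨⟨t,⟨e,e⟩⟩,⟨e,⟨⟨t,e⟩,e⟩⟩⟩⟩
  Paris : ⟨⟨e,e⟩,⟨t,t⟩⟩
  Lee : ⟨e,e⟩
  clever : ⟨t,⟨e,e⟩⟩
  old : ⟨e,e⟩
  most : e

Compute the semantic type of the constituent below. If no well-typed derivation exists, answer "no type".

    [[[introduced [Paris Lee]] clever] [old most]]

⟨⟨t,e⟩,e⟩

[Paris Lee]: functor Paris : ⟨⟨e,e⟩,⟨t,t⟩⟩, argument Lee : ⟨e,e⟩; result ⟨t,t⟩.
[introduced [Paris Lee]]: functor introduced : ⟨⟨t,t⟩,⟨⟨t,⟨e,e⟩⟩,⟨e,⟨⟨t,e⟩,e⟩⟩⟩⟩, argument [Paris Lee] : ⟨t,t⟩; result ⟨⟨t,⟨e,e⟩⟩,⟨e,⟨⟨t,e⟩,e⟩⟩⟩.
[[introduced [Paris Lee]] clever]: functor [introduced [Paris Lee]] : ⟨⟨t,⟨e,e⟩⟩,⟨e,⟨⟨t,e⟩,e⟩⟩⟩, argument clever : ⟨t,⟨e,e⟩⟩; result ⟨e,⟨⟨t,e⟩,e⟩⟩.
[old most]: functor old : ⟨e,e⟩, argument most : e; result e.
[[[introduced [Paris Lee]] clever] [old most]]: functor [[introduced [Paris Lee]] clever] : ⟨e,⟨⟨t,e⟩,e⟩⟩, argument [old most] : e; result ⟨⟨t,e⟩,e⟩.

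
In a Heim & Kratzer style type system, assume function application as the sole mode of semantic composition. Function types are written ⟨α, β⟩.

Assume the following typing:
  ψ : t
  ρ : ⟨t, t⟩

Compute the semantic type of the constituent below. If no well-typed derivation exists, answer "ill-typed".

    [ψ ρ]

t

[ψ ρ]: functor ρ : ⟨t, t⟩, argument ψ : t; result t.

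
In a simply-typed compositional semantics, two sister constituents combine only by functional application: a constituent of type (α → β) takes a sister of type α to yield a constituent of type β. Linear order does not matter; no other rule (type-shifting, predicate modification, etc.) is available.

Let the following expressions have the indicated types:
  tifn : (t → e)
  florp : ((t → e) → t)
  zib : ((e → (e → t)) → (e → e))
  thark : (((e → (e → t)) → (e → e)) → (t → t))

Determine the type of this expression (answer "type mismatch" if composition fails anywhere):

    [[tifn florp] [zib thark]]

t

[tifn florp]: ((t → e) → t) applied to (t → e) yields t.
[zib thark]: (((e → (e → t)) → (e → e)) → (t → t)) applied to ((e → (e → t)) → (e → e)) yields (t → t).
[[tifn florp] [zib thark]]: (t → t) applied to t yields t.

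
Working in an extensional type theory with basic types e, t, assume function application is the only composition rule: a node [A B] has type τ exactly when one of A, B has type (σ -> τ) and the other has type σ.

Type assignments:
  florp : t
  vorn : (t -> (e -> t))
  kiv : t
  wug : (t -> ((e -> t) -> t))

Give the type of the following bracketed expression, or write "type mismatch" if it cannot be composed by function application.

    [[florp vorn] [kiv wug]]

[florp vorn] — vorn of type (t -> (e -> t)) combines with florp of type t: type (e -> t).
[kiv wug] — wug of type (t -> ((e -> t) -> t)) combines with kiv of type t: type ((e -> t) -> t).
[[florp vorn] [kiv wug]] — [kiv wug] of type ((e -> t) -> t) combines with [florp vorn] of type (e -> t): type t.

t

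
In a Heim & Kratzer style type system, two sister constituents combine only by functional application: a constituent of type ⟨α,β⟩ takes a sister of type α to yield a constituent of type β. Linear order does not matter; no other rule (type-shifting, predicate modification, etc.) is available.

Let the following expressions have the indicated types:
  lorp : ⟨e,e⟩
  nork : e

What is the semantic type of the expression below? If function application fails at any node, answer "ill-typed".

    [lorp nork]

[lorp nork] — lorp of type ⟨e,e⟩ combines with nork of type e: type e.

e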